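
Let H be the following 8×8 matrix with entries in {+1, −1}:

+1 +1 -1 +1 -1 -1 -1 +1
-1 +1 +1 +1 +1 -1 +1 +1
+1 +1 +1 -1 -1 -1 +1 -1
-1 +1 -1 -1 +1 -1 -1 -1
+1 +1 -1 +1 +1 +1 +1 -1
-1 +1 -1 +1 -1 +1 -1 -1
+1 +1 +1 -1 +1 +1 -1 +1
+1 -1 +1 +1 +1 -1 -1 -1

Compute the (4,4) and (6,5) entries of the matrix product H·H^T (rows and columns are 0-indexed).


Row 4 of H: [1, 1, -1, 1, 1, 1, 1, -1].
Row 5 of H: [-1, 1, -1, 1, -1, 1, -1, -1].
Row 6 of H: [1, 1, 1, -1, 1, 1, -1, 1].
(H·H^T)[4][4] = Σ_j H[4][j]·H[4][j] = (1)² + (1)² + (-1)² + (1)² + (1)² + (1)² + (1)² + (-1)² = 1 + 1 + 1 + 1 + 1 + 1 + 1 + 1 = 8.
(H·H^T)[6][5] = Σ_j H[6][j]·H[5][j] = (1)·(-1) + (1)·(1) + (1)·(-1) + (-1)·(1) + (1)·(-1) + (1)·(1) + (-1)·(-1) + (1)·(-1) = -1 + 1 + -1 + -1 + -1 + 1 + 1 + -1 = -2.
Rows 6 and 5 are not orthogonal (dot product = -2 ≠ 0), so H is not a Hadamard matrix.

(4,4) entry = 8; (6,5) entry = -2.


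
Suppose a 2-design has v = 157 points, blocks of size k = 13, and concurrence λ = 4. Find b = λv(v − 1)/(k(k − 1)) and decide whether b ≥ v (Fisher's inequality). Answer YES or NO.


b = λv(v − 1)/(k(k − 1)) = 4·157·156/(13·12) = 97968/156 = 628.
Compare with v = 157: b ≥ v, so Fisher's inequality holds.

YES


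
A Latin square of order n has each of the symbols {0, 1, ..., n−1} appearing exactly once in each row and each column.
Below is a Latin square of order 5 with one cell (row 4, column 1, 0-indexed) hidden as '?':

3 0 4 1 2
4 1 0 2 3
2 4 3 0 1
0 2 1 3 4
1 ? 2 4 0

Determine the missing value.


Row 4 contains symbols [0, 1, 2, 4] — missing [3].
Column 1 contains symbols [0, 1, 2, 4] — missing [3].
The missing symbol must appear in both missing sets; intersection = [3].
Therefore the hidden value is 3.

Missing value = 3.


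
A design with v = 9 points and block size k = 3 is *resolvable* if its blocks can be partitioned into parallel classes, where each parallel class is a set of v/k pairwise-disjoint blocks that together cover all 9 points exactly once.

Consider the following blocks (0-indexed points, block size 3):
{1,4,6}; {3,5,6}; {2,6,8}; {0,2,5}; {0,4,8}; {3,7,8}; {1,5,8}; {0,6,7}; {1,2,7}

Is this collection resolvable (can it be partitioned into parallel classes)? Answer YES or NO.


v = 9, block size k = 3, number of blocks = 9.
For resolvability, blocks must partition into parallel classes of size v/k = 3.
Total blocks must therefore be a multiple of 3: 9 = 3·3 + 0 ⇒ divisible ✓.
Consider block {2,6,8}. It intersects every other block in the collection, so no parallel class of size 3 can contain it.
Since every block must belong to some parallel class in a resolution, the collection cannot be partitioned into parallel classes.
Resolvable? NO.

NO


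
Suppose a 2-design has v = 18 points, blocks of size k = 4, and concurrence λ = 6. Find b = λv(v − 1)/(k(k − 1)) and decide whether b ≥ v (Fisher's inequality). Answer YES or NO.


r = λ(v − 1)/(k − 1) = 6·17/3 = 34.
b = vr/k = 18·34/4 = 153.
Fisher's inequality: b ≥ v ⇔ 153 ≥ 18? YES.

YES


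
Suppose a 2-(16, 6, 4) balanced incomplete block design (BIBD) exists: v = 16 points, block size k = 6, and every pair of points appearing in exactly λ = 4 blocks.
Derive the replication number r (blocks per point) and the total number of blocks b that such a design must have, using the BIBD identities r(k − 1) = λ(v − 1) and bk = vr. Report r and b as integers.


Any 2-(v, k, λ) BIBD satisfies two necessary conditions:
  (i)  Each point sits in r blocks, and counting incidences through any fixed point gives r(k − 1) = λ(v − 1), so r = λ(v − 1)/(k − 1).
  (ii) Total incidences bk = vr, so b = vr/k.
Step 1: r = λ(v − 1)/(k − 1) = 4·(16 − 1)/(6 − 1) = 4·15/5 = 60/5 = 12.
Step 2: b = vr/k = 16·12/6 = 192/6 = 32.
Check integrality: r = 12 ∈ Z ✓, b = 32 ∈ Z ✓.
(These identities are necessary conditions: they determine r and b for any design with these parameters, but do not by themselves prove that one exists.)

r = 12, b = 32.


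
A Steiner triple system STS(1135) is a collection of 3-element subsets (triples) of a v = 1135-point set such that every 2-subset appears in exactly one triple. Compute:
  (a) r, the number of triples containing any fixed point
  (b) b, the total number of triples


An STS(v) is a 2-(v, 3, 1) BIBD: block size k = 3, λ = 1.
Replication: r(k − 1) = λ(v − 1) ⇒ r·2 = 1135 − 1 = 1134 ⇒ r = 567.
Block count: bk = vr ⇒ b·3 = 1135·567 = 643545 ⇒ b = 214515.

r = 567, b = 214515.


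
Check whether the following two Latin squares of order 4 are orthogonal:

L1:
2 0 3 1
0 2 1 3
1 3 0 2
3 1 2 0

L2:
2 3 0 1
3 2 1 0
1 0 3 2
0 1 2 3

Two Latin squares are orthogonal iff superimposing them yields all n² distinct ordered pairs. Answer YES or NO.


Form the n² = 16 superimposed pairs (L1[i][j], L2[i][j]), row by row (rows and columns indexed from 0):
row 0: (2,2) (0,3) (3,0) (1,1)
row 1: (0,3) (2,2) (1,1) (3,0)
row 2: (1,1) (3,0) (0,3) (2,2)
row 3: (3,0) (1,1) (2,2) (0,3)
Orthogonality requires all 16 pairs distinct.
But the pair (0,3) repeats: cell (0,1) has L1 = 0, L2 = 3, and cell (1,0) has L1 = 0, L2 = 3.
A repeated pair means some other pair never occurs (only 4 distinct pairs out of 16), so the squares are not orthogonal.
Conclusion: NO.

NO


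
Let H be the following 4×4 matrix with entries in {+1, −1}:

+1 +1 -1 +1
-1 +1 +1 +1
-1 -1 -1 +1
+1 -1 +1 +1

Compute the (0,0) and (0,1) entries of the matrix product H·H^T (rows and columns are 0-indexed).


Row 0 of H: [1, 1, -1, 1].
Row 1 of H: [-1, 1, 1, 1].
(H·H^T)[0][0] = Σ_j H[0][j]·H[0][j] = (1)² + (1)² + (-1)² + (1)² = 1 + 1 + 1 + 1 = 4.
(H·H^T)[0][1] = Σ_j H[0][j]·H[1][j] = (1)·(-1) + (1)·(1) + (-1)·(1) + (1)·(1) = -1 + 1 + -1 + 1 = 0.
So rows 0 and 1 are orthogonal; the diagonal entry equals n = 4.

(0,0) entry = 4; (0,1) entry = 0.


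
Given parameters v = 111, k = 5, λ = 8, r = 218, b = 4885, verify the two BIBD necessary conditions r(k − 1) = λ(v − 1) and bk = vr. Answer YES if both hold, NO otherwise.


Condition (i): r(k − 1) = 218·4 = 872; λ(v − 1) = 8·110 = 880. Match? NO.
Condition (ii): bk = 4885·5 = 24425; vr = 111·218 = 24198. Match? NO.
Both conditions hold? NO.

NO


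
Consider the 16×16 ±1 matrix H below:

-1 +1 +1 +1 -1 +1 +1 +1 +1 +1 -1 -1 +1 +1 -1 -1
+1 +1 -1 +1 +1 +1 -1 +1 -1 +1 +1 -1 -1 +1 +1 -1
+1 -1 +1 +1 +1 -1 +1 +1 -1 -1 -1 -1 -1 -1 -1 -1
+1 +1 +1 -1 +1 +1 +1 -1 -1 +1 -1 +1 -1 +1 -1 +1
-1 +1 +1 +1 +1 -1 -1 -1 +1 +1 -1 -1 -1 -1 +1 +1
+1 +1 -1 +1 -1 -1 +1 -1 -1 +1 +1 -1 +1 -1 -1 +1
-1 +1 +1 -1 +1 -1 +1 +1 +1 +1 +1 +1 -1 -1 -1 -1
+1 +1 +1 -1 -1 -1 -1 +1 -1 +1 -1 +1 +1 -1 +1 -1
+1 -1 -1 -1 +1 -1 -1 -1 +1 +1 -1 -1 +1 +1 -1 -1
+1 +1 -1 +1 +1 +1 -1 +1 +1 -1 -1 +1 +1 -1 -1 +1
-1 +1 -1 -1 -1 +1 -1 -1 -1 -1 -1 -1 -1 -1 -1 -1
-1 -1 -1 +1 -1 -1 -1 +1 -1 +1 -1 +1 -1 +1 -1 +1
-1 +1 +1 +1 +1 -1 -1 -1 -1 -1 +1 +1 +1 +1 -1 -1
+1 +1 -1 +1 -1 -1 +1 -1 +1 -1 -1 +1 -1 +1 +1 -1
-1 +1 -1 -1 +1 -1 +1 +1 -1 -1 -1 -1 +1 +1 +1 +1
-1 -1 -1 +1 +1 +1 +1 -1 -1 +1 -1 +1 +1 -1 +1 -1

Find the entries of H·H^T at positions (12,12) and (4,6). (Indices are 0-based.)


Row 4 of H: [-1, 1, 1, 1, 1, -1, -1, -1, 1, 1, -1, -1, -1, -1, 1, 1].
Row 6 of H: [-1, 1, 1, -1, 1, -1, 1, 1, 1, 1, 1, 1, -1, -1, -1, -1].
Row 12 of H: [-1, 1, 1, 1, 1, -1, -1, -1, -1, -1, 1, 1, 1, 1, -1, -1].
(H·H^T)[12][12] = Σ_j H[12][j]·H[12][j] = (-1)² + (1)² + (1)² + (1)² + (1)² + (-1)² + (-1)² + (-1)² + (-1)² + (-1)² + (1)² + (1)² + (1)² + (1)² + (-1)² + (-1)² = 1 + 1 + 1 + 1 + 1 + 1 + 1 + 1 + 1 + 1 + 1 + 1 + 1 + 1 + 1 + 1 = 16.
(H·H^T)[4][6] = Σ_j H[4][j]·H[6][j] = (-1)·(-1) + (1)·(1) + (1)·(1) + (1)·(-1) + (1)·(1) + (-1)·(-1) + (-1)·(1) + (-1)·(1) + (1)·(1) + (1)·(1) + (-1)·(1) + (-1)·(1) + (-1)·(-1) + (-1)·(-1) + (1)·(-1) + (1)·(-1) = 1 + 1 + 1 + -1 + 1 + 1 + -1 + -1 + 1 + 1 + -1 + -1 + 1 + 1 + -1 + -1 = 2.
Rows 4 and 6 are not orthogonal (dot product = 2 ≠ 0), so H is not a Hadamard matrix.

(12,12) entry = 16; (4,6) entry = 2.


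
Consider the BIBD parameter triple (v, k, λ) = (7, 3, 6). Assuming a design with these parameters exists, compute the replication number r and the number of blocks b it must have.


Any 2-(v, k, λ) BIBD satisfies two necessary conditions:
  (i)  Each point sits in r blocks, and counting incidences through any fixed point gives r(k − 1) = λ(v − 1), so r = λ(v − 1)/(k − 1).
  (ii) Total incidences bk = vr, so b = vr/k.
Step 1: r = λ(v − 1)/(k − 1) = 6·(7 − 1)/(3 − 1) = 6·6/2 = 36/2 = 18.
Step 2: b = vr/k = 7·18/3 = 126/3 = 42.
Check integrality: r = 18 ∈ Z ✓, b = 42 ∈ Z ✓.
(These identities are necessary conditions: they determine r and b for any design with these parameters, but do not by themselves prove that one exists.)

r = 18, b = 42.


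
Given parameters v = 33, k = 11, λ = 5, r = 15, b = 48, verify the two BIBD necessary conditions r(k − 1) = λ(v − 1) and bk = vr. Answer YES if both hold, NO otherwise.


Condition (i): r(k − 1) = 15·10 = 150; λ(v − 1) = 5·32 = 160. Match? NO.
Condition (ii): bk = 48·11 = 528; vr = 33·15 = 495. Match? NO.
Both conditions hold? NO.

NO


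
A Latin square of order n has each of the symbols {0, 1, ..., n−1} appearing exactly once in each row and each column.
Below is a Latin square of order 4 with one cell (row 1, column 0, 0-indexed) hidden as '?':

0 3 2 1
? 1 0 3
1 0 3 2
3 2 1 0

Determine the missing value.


Row 1 contains symbols [0, 1, 3] — missing [2].
Column 0 contains symbols [0, 1, 3] — missing [2].
The missing symbol must appear in both missing sets; intersection = [2].
Therefore the hidden value is 2.

Missing value = 2.


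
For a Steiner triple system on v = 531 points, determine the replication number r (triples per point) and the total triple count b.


An STS(v) is a 2-(v, 3, 1) BIBD: block size k = 3, λ = 1.
Replication: r(k − 1) = λ(v − 1) ⇒ r·2 = 531 − 1 = 530 ⇒ r = 265.
Block count: b = v(v − 1)/6 = 531·530/6 = 281430/6 = 46905.

r = 265, b = 46905.


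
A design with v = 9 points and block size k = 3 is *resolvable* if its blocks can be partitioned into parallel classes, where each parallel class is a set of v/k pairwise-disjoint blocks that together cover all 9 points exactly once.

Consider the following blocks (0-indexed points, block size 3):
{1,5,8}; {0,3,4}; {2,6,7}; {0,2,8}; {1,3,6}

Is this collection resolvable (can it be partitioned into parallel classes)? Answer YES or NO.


v = 9, block size k = 3, number of blocks = 5.
For resolvability, blocks must partition into parallel classes of size v/k = 3.
Total blocks must therefore be a multiple of 3: 5 = 3·1 + 2 ⇒ not divisible ✗.
Resolvable? NO.

NO


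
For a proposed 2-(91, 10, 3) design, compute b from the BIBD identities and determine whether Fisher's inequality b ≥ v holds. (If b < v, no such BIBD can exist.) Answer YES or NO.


r = λ(v − 1)/(k − 1) = 3·90/9 = 30.
b = vr/k = 91·30/10 = 273.
Fisher's inequality: b ≥ v ⇔ 273 ≥ 91? YES.

YES


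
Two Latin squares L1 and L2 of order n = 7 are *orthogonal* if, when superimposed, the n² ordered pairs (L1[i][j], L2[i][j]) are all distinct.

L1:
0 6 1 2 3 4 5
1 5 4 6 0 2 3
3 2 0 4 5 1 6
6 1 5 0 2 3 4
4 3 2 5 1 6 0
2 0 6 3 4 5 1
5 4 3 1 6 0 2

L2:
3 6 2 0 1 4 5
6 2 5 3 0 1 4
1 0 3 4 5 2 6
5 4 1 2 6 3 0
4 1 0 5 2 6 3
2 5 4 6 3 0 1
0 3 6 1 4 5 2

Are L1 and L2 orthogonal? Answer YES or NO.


Form the n² = 49 superimposed pairs (L1[i][j], L2[i][j]), row by row (rows and columns indexed from 0):
row 0: (0,3) (6,6) (1,2) (2,0) (3,1) (4,4) (5,5)
row 1: (1,6) (5,2) (4,5) (6,3) (0,0) (2,1) (3,4)
row 2: (3,1) (2,0) (0,3) (4,4) (5,5) (1,2) (6,6)
row 3: (6,5) (1,4) (5,1) (0,2) (2,6) (3,3) (4,0)
row 4: (4,4) (3,1) (2,0) (5,5) (1,2) (6,6) (0,3)
row 5: (2,2) (0,5) (6,4) (3,6) (4,3) (5,0) (1,1)
row 6: (5,0) (4,3) (3,6) (1,1) (6,4) (0,5) (2,2)
Orthogonality requires all 49 pairs distinct.
But the pair (3,1) repeats: cell (0,4) has L1 = 3, L2 = 1, and cell (2,0) has L1 = 3, L2 = 1.
A repeated pair means some other pair never occurs (only 28 distinct pairs out of 49), so the squares are not orthogonal.
Conclusion: NO.

NO


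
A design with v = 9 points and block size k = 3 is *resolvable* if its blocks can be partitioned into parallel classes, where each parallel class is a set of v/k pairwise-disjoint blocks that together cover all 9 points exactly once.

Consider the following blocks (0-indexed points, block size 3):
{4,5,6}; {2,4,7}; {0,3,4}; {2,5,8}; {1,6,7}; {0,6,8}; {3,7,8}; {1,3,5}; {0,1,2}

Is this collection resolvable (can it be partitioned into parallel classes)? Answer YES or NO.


v = 9, block size k = 3, number of blocks = 9.
For resolvability, blocks must partition into parallel classes of size v/k = 3.
Total blocks must therefore be a multiple of 3: 9 = 3·3 + 0 ⇒ divisible ✓.
Greedy packing gives 3 candidate class(es). Each should be a full parallel class (size 3, covers all 9 points).
  Class 1 (3 blocks): {4,5,6}; {3,7,8}; {0,1,2}. Points covered: [0, 1, 2, 3, 4, 5, 6, 7, 8].
  Class 2 (3 blocks): {2,4,7}; {0,6,8}; {1,3,5}. Points covered: [0, 1, 2, 3, 4, 5, 6, 7, 8].
  Class 3 (3 blocks): {0,3,4}; {2,5,8}; {1,6,7}. Points covered: [0, 1, 2, 3, 4, 5, 6, 7, 8].
All classes full (size 3)? YES. All classes cover every point? YES.
Resolvable? YES.

YES


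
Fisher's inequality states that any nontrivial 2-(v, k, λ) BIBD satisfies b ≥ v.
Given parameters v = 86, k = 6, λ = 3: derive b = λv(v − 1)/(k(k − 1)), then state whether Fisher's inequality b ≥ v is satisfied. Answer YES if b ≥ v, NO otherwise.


b = λv(v − 1)/(k(k − 1)) = 3·86·85/(6·5) = 21930/30 = 731.
Compare with v = 86: b ≥ v, so Fisher's inequality holds.

YES


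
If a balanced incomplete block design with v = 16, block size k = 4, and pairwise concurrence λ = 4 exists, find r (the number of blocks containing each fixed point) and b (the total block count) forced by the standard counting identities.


Any 2-(v, k, λ) BIBD satisfies two necessary conditions:
  (i)  Each point sits in r blocks, and counting incidences through any fixed point gives r(k − 1) = λ(v − 1), so r = λ(v − 1)/(k − 1).
  (ii) Total incidences bk = vr, so b = vr/k.
Step 1: r = λ(v − 1)/(k − 1) = 4·(16 − 1)/(4 − 1) = 4·15/3 = 60/3 = 20.
Step 2: b = vr/k = 16·20/4 = 320/4 = 80.
Check integrality: r = 20 ∈ Z ✓, b = 80 ∈ Z ✓.
(These identities are necessary conditions: they determine r and b for any design with these parameters, but do not by themselves prove that one exists.)

r = 20, b = 80.


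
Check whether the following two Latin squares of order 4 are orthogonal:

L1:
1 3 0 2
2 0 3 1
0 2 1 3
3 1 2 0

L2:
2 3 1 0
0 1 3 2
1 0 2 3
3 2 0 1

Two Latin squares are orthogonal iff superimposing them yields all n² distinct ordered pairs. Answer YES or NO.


Form the n² = 16 superimposed pairs (L1[i][j], L2[i][j]), row by row (rows and columns indexed from 0):
row 0: (1,2) (3,3) (0,1) (2,0)
row 1: (2,0) (0,1) (3,3) (1,2)
row 2: (0,1) (2,0) (1,2) (3,3)
row 3: (3,3) (1,2) (2,0) (0,1)
Orthogonality requires all 16 pairs distinct.
But the pair (2,0) repeats: cell (0,3) has L1 = 2, L2 = 0, and cell (1,0) has L1 = 2, L2 = 0.
A repeated pair means some other pair never occurs (only 4 distinct pairs out of 16), so the squares are not orthogonal.
Conclusion: NO.

NO


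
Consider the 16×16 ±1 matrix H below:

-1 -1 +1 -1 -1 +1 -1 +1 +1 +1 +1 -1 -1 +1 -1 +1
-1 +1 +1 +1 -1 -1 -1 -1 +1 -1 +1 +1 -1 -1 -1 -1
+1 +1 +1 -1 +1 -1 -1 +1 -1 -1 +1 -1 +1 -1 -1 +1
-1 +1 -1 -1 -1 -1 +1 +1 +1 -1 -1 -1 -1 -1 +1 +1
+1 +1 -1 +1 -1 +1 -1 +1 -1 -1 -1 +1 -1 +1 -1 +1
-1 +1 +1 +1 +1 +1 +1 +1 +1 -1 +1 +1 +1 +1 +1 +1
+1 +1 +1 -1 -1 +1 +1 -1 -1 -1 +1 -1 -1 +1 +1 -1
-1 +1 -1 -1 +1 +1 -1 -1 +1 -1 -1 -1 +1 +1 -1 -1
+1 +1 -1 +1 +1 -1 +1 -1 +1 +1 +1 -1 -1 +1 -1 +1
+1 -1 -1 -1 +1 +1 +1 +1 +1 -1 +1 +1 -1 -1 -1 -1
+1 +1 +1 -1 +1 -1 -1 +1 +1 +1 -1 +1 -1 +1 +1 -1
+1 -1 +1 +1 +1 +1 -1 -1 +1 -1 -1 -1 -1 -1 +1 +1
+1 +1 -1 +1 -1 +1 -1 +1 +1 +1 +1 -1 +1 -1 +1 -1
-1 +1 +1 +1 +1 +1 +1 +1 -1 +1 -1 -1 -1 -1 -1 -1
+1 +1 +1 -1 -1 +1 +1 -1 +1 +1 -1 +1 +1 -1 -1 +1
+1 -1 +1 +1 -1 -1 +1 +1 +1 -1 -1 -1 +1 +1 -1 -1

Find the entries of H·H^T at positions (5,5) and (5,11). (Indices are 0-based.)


Row 5 of H: [-1, 1, 1, 1, 1, 1, 1, 1, 1, -1, 1, 1, 1, 1, 1, 1].
Row 11 of H: [1, -1, 1, 1, 1, 1, -1, -1, 1, -1, -1, -1, -1, -1, 1, 1].
(H·H^T)[5][5] = Σ_j H[5][j]·H[5][j] = (-1)² + (1)² + (1)² + (1)² + (1)² + (1)² + (1)² + (1)² + (1)² + (-1)² + (1)² + (1)² + (1)² + (1)² + (1)² + (1)² = 1 + 1 + 1 + 1 + 1 + 1 + 1 + 1 + 1 + 1 + 1 + 1 + 1 + 1 + 1 + 1 = 16.
(H·H^T)[5][11] = Σ_j H[5][j]·H[11][j] = (-1)·(1) + (1)·(-1) + (1)·(1) + (1)·(1) + (1)·(1) + (1)·(1) + (1)·(-1) + (1)·(-1) + (1)·(1) + (-1)·(-1) + (1)·(-1) + (1)·(-1) + (1)·(-1) + (1)·(-1) + (1)·(1) + (1)·(1) = -1 + -1 + 1 + 1 + 1 + 1 + -1 + -1 + 1 + 1 + -1 + -1 + -1 + -1 + 1 + 1 = 0.
So rows 5 and 11 are orthogonal; the diagonal entry equals n = 16.

(5,5) entry = 16; (5,11) entry = 0.


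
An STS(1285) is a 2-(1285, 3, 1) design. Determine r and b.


An STS(v) is a 2-(v, 3, 1) BIBD: block size k = 3, λ = 1.
Replication: r(k − 1) = λ(v − 1) ⇒ r·2 = 1285 − 1 = 1284 ⇒ r = 642.
Block count: b = v(v − 1)/6 = 1285·1284/6 = 1649940/6 = 274990.

r = 642, b = 274990.


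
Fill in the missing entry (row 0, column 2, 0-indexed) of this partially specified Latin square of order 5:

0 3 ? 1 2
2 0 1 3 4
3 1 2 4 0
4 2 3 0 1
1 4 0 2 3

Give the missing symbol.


Row 0 contains symbols [0, 1, 2, 3] — missing [4].
Column 2 contains symbols [0, 1, 2, 3] — missing [4].
The missing symbol must appear in both missing sets; intersection = [4].
Therefore the hidden value is 4.

Missing value = 4.


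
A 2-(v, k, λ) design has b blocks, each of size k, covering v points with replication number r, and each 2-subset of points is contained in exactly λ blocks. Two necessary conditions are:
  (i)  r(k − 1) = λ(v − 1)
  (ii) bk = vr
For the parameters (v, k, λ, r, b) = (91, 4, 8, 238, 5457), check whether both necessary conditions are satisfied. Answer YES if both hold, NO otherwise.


Condition (i): r(k − 1) = 238·3 = 714; λ(v − 1) = 8·90 = 720. Match? NO.
Condition (ii): bk = 5457·4 = 21828; vr = 91·238 = 21658. Match? NO.
Both conditions hold? NO.

NO


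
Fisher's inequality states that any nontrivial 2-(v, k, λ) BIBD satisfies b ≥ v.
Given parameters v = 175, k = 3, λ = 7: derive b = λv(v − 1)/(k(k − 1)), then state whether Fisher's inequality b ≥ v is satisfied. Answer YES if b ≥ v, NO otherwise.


r = λ(v − 1)/(k − 1) = 7·174/2 = 609.
b = vr/k = 175·609/3 = 35525.
Fisher's inequality: b ≥ v ⇔ 35525 ≥ 175? YES.

YES


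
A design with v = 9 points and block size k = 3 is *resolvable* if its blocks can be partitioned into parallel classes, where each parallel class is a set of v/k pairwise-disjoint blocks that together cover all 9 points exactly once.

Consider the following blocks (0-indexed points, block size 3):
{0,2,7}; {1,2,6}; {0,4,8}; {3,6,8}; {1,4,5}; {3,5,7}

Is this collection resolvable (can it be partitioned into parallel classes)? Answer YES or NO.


v = 9, block size k = 3, number of blocks = 6.
For resolvability, blocks must partition into parallel classes of size v/k = 3.
Total blocks must therefore be a multiple of 3: 6 = 3·2 + 0 ⇒ divisible ✓.
Greedy packing gives 2 candidate class(es). Each should be a full parallel class (size 3, covers all 9 points).
  Class 1 (3 blocks): {0,2,7}; {3,6,8}; {1,4,5}. Points covered: [0, 1, 2, 3, 4, 5, 6, 7, 8].
  Class 2 (3 blocks): {1,2,6}; {0,4,8}; {3,5,7}. Points covered: [0, 1, 2, 3, 4, 5, 6, 7, 8].
All classes full (size 3)? YES. All classes cover every point? YES.
Resolvable? YES.

YES


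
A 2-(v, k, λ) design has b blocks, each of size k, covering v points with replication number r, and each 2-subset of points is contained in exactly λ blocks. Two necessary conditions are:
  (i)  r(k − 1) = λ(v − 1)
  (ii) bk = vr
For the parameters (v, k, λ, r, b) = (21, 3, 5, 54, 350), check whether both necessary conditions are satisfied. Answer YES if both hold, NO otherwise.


Condition (i): r(k − 1) = 54·2 = 108; λ(v − 1) = 5·20 = 100. Match? NO.
Condition (ii): bk = 350·3 = 1050; vr = 21·54 = 1134. Match? NO.
Both conditions hold? NO.

NO


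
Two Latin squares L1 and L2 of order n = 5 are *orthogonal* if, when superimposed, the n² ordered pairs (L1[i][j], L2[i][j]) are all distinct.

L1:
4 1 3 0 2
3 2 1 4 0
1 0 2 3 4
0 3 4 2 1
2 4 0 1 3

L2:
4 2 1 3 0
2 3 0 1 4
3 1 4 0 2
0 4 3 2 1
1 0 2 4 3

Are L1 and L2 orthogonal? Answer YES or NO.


Form the n² = 25 superimposed pairs (L1[i][j], L2[i][j]), row by row (rows and columns indexed from 0):
row 0: (4,4) (1,2) (3,1) (0,3) (2,0)
row 1: (3,2) (2,3) (1,0) (4,1) (0,4)
row 2: (1,3) (0,1) (2,4) (3,0) (4,2)
row 3: (0,0) (3,4) (4,3) (2,2) (1,1)
row 4: (2,1) (4,0) (0,2) (1,4) (3,3)
Orthogonality requires all 25 pairs distinct.
Check by first coordinate: for each symbol s of L1, list the L2 entries in the n cells where L1 = s; they must all differ.
  L1 = 0: L2 entries (in reading order) 3, 4, 1, 0, 2 — all 5 distinct ✓
  L1 = 1: L2 entries (in reading order) 2, 0, 3, 1, 4 — all 5 distinct ✓
  L1 = 2: L2 entries (in reading order) 0, 3, 4, 2, 1 — all 5 distinct ✓
  L1 = 3: L2 entries (in reading order) 1, 2, 0, 4, 3 — all 5 distinct ✓
  L1 = 4: L2 entries (in reading order) 4, 1, 2, 3, 0 — all 5 distinct ✓
Every symbol of L1 meets every symbol of L2 exactly once, so all 25 pairs are distinct (25 of 25).
Conclusion: YES.

YES


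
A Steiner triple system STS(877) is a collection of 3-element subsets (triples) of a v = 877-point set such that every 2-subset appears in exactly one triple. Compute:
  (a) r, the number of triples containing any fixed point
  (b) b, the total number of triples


An STS(v) is a 2-(v, 3, 1) BIBD: block size k = 3, λ = 1.
Replication: r(k − 1) = λ(v − 1) ⇒ r·2 = 877 − 1 = 876 ⇒ r = 438.
Block count: bk = vr ⇒ b·3 = 877·438 = 384126 ⇒ b = 128042.

r = 438, b = 128042.


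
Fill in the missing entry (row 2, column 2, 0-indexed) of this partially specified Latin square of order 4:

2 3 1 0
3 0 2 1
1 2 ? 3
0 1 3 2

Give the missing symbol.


Row 2 contains symbols [1, 2, 3] — missing [0].
Column 2 contains symbols [1, 2, 3] — missing [0].
The missing symbol must appear in both missing sets; intersection = [0].
Therefore the hidden value is 0.

Missing value = 0.


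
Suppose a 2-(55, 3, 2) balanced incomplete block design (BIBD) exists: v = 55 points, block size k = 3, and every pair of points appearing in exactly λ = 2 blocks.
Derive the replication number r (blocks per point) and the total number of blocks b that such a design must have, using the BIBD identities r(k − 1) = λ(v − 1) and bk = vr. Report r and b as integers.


Any 2-(v, k, λ) BIBD satisfies two necessary conditions:
  (i)  Each point sits in r blocks, and counting incidences through any fixed point gives r(k − 1) = λ(v − 1), so r = λ(v − 1)/(k − 1).
  (ii) Total incidences bk = vr, so b = vr/k.
Step 1: r = λ(v − 1)/(k − 1) = 2·(55 − 1)/(3 − 1) = 2·54/2 = 108/2 = 54.
Step 2: b = vr/k = 55·54/3 = 2970/3 = 990.
Check integrality: r = 54 ∈ Z ✓, b = 990 ∈ Z ✓.
(These identities are necessary conditions: they determine r and b for any design with these parameters, but do not by themselves prove that one exists.)

r = 54, b = 990.


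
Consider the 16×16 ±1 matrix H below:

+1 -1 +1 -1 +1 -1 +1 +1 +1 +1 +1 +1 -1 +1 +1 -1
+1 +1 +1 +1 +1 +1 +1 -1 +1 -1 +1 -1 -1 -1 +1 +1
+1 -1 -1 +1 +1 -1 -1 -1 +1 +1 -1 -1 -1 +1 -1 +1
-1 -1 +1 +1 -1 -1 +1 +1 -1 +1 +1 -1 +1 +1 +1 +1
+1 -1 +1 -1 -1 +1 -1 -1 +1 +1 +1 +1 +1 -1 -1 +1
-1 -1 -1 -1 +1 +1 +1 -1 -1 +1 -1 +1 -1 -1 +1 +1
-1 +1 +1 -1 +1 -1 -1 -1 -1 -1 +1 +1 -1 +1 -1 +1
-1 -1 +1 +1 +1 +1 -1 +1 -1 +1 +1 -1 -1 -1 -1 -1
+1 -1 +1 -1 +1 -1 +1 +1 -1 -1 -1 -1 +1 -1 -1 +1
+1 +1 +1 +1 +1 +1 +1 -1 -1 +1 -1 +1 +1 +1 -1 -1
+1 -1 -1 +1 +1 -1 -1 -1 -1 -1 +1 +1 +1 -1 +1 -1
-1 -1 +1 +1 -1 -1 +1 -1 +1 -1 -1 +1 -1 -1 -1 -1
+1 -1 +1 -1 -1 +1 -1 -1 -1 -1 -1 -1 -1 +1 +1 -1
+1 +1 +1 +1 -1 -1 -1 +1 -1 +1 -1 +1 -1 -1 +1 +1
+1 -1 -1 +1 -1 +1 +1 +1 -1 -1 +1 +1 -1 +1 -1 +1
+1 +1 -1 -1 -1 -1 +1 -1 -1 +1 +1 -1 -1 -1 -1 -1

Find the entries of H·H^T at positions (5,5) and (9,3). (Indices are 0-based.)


Row 3 of H: [-1, -1, 1, 1, -1, -1, 1, 1, -1, 1, 1, -1, 1, 1, 1, 1].
Row 5 of H: [-1, -1, -1, -1, 1, 1, 1, -1, -1, 1, -1, 1, -1, -1, 1, 1].
Row 9 of H: [1, 1, 1, 1, 1, 1, 1, -1, -1, 1, -1, 1, 1, 1, -1, -1].
(H·H^T)[5][5] = Σ_j H[5][j]·H[5][j] = (-1)² + (-1)² + (-1)² + (-1)² + (1)² + (1)² + (1)² + (-1)² + (-1)² + (1)² + (-1)² + (1)² + (-1)² + (-1)² + (1)² + (1)² = 1 + 1 + 1 + 1 + 1 + 1 + 1 + 1 + 1 + 1 + 1 + 1 + 1 + 1 + 1 + 1 = 16.
(H·H^T)[9][3] = Σ_j H[9][j]·H[3][j] = (1)·(-1) + (1)·(-1) + (1)·(1) + (1)·(1) + (1)·(-1) + (1)·(-1) + (1)·(1) + (-1)·(1) + (-1)·(-1) + (1)·(1) + (-1)·(1) + (1)·(-1) + (1)·(1) + (1)·(1) + (-1)·(1) + (-1)·(1) = -1 + -1 + 1 + 1 + -1 + -1 + 1 + -1 + 1 + 1 + -1 + -1 + 1 + 1 + -1 + -1 = -2.
Rows 9 and 3 are not orthogonal (dot product = -2 ≠ 0), so H is not a Hadamard matrix.

(5,5) entry = 16; (9,3) entry = -2.


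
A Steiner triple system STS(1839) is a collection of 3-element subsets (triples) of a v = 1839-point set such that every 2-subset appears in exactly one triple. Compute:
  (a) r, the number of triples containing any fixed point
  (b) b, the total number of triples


An STS(v) is a 2-(v, 3, 1) BIBD: block size k = 3, λ = 1.
Replication: r(k − 1) = λ(v − 1) ⇒ r·2 = 1839 − 1 = 1838 ⇒ r = 919.
Block count: bk = vr ⇒ b·3 = 1839·919 = 1690041 ⇒ b = 563347.
(Check via b = v(v − 1)/6 = 1839·1838/6 = 3380082/6 = 563347.)

r = 919, b = 563347.


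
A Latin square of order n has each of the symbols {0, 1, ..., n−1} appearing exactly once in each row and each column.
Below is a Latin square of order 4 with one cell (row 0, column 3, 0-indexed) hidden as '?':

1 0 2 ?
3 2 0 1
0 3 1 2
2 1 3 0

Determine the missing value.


Row 0 contains symbols [0, 1, 2] — missing [3].
Column 3 contains symbols [0, 1, 2] — missing [3].
The missing symbol must appear in both missing sets; intersection = [3].
Therefore the hidden value is 3.

Missing value = 3.


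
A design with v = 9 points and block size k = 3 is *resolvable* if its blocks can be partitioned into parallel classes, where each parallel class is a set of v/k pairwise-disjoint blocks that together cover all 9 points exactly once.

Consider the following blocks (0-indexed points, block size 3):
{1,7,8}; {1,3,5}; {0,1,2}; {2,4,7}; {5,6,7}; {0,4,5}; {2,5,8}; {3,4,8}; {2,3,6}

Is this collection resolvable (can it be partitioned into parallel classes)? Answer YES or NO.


v = 9, block size k = 3, number of blocks = 9.
For resolvability, blocks must partition into parallel classes of size v/k = 3.
Total blocks must therefore be a multiple of 3: 9 = 3·3 + 0 ⇒ divisible ✓.
Consider block {1,3,5}. The only other block(s) in the collection disjoint from it are {2,4,7} — just 1 block(s). Any parallel class containing {1,3,5} would need 2 other blocks each disjoint from it, so no parallel class of size 3 can contain {1,3,5}.
Since every block must belong to some parallel class in a resolution, the collection cannot be partitioned into parallel classes.
Resolvable? NO.

NO


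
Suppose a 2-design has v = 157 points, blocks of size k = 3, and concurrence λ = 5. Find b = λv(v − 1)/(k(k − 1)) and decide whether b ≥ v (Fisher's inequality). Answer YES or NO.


r = λ(v − 1)/(k − 1) = 5·156/2 = 390.
b = vr/k = 157·390/3 = 20410.
Fisher's inequality: b ≥ v ⇔ 20410 ≥ 157? YES.

YES


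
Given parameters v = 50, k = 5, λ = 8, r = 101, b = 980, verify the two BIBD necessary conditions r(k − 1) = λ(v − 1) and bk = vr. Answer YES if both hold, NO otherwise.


Condition (i): r(k − 1) = 101·4 = 404; λ(v − 1) = 8·49 = 392. Match? NO.
Condition (ii): bk = 980·5 = 4900; vr = 50·101 = 5050. Match? NO.
Both conditions hold? NO.

NO


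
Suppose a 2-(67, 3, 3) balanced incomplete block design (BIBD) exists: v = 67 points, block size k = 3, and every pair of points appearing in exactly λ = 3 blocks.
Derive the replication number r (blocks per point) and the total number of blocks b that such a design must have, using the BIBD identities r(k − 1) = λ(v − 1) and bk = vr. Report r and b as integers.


Any 2-(v, k, λ) BIBD satisfies two necessary conditions:
  (i)  Each point sits in r blocks, and counting incidences through any fixed point gives r(k − 1) = λ(v − 1), so r = λ(v − 1)/(k − 1).
  (ii) Total incidences bk = vr, so b = vr/k.
Step 1: r = λ(v − 1)/(k − 1) = 3·(67 − 1)/(3 − 1) = 3·66/2 = 198/2 = 99.
Step 2: b = vr/k = 67·99/3 = 6633/3 = 2211.
Check integrality: r = 99 ∈ Z ✓, b = 2211 ∈ Z ✓.
(These identities are necessary conditions: they determine r and b for any design with these parameters, but do not by themselves prove that one exists.)

r = 99, b = 2211.


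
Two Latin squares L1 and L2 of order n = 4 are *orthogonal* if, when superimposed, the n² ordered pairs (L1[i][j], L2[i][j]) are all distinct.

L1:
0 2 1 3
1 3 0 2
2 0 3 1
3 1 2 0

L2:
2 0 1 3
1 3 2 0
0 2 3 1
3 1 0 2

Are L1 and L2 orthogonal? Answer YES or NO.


Form the n² = 16 superimposed pairs (L1[i][j], L2[i][j]), row by row (rows and columns indexed from 0):
row 0: (0,2) (2,0) (1,1) (3,3)
row 1: (1,1) (3,3) (0,2) (2,0)
row 2: (2,0) (0,2) (3,3) (1,1)
row 3: (3,3) (1,1) (2,0) (0,2)
Orthogonality requires all 16 pairs distinct.
But the pair (1,1) repeats: cell (0,2) has L1 = 1, L2 = 1, and cell (1,0) has L1 = 1, L2 = 1.
A repeated pair means some other pair never occurs (only 4 distinct pairs out of 16), so the squares are not orthogonal.
Conclusion: NO.

NO


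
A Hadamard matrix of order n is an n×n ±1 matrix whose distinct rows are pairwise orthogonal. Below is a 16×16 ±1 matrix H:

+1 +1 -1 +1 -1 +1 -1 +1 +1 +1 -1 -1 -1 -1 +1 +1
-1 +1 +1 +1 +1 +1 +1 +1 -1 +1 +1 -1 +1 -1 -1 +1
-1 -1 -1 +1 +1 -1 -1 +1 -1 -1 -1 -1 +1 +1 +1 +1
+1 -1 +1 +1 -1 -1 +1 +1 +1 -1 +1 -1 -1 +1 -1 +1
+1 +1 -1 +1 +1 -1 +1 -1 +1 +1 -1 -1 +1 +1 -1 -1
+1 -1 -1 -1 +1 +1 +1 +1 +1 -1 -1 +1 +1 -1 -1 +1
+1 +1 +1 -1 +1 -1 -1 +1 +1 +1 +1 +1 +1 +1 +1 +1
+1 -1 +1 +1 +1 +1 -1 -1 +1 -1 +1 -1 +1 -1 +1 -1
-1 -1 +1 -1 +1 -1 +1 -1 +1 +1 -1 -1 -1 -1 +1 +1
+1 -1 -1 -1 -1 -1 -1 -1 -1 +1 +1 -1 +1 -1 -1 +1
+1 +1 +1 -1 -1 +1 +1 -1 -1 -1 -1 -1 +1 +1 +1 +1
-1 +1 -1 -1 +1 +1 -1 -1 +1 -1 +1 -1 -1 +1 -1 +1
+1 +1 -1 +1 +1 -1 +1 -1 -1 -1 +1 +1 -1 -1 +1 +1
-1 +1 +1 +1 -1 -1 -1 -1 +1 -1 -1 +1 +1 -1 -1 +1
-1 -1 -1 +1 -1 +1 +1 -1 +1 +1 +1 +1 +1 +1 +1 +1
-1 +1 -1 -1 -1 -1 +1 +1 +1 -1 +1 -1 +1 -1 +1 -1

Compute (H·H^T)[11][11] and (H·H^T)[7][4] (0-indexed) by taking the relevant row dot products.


Row 4 of H: [1, 1, -1, 1, 1, -1, 1, -1, 1, 1, -1, -1, 1, 1, -1, -1].
Row 7 of H: [1, -1, 1, 1, 1, 1, -1, -1, 1, -1, 1, -1, 1, -1, 1, -1].
Row 11 of H: [-1, 1, -1, -1, 1, 1, -1, -1, 1, -1, 1, -1, -1, 1, -1, 1].
(H·H^T)[11][11] = Σ_j H[11][j]·H[11][j] = (-1)² + (1)² + (-1)² + (-1)² + (1)² + (1)² + (-1)² + (-1)² + (1)² + (-1)² + (1)² + (-1)² + (-1)² + (1)² + (-1)² + (1)² = 1 + 1 + 1 + 1 + 1 + 1 + 1 + 1 + 1 + 1 + 1 + 1 + 1 + 1 + 1 + 1 = 16.
(H·H^T)[7][4] = Σ_j H[7][j]·H[4][j] = (1)·(1) + (-1)·(1) + (1)·(-1) + (1)·(1) + (1)·(1) + (1)·(-1) + (-1)·(1) + (-1)·(-1) + (1)·(1) + (-1)·(1) + (1)·(-1) + (-1)·(-1) + (1)·(1) + (-1)·(1) + (1)·(-1) + (-1)·(-1) = 1 + -1 + -1 + 1 + 1 + -1 + -1 + 1 + 1 + -1 + -1 + 1 + 1 + -1 + -1 + 1 = 0.
So rows 7 and 4 are orthogonal; the diagonal entry equals n = 16.

(11,11) entry = 16; (7,4) entry = 0.


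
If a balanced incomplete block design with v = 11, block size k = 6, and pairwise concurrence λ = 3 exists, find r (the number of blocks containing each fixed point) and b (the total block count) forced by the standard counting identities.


Any 2-(v, k, λ) BIBD satisfies two necessary conditions:
  (i)  Each point sits in r blocks, and counting incidences through any fixed point gives r(k − 1) = λ(v − 1), so r = λ(v − 1)/(k − 1).
  (ii) Total incidences bk = vr, so b = vr/k.
Step 1: r = λ(v − 1)/(k − 1) = 3·(11 − 1)/(6 − 1) = 3·10/5 = 30/5 = 6.
Step 2: b = vr/k = 11·6/6 = 66/6 = 11.
Check integrality: r = 6 ∈ Z ✓, b = 11 ∈ Z ✓.
(These identities are necessary conditions: they determine r and b for any design with these parameters, but do not by themselves prove that one exists.)

r = 6, b = 11.


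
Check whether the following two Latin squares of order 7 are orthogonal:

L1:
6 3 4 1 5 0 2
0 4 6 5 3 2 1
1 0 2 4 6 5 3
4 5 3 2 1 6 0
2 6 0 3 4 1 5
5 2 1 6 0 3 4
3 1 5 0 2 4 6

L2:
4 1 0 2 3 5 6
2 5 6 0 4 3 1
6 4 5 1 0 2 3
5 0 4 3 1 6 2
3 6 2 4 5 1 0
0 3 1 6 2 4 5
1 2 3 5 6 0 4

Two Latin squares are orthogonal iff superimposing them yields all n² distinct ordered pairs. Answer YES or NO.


Form the n² = 49 superimposed pairs (L1[i][j], L2[i][j]), row by row (rows and columns indexed from 0):
row 0: (6,4) (3,1) (4,0) (1,2) (5,3) (0,5) (2,6)
row 1: (0,2) (4,5) (6,6) (5,0) (3,4) (2,3) (1,1)
row 2: (1,6) (0,4) (2,5) (4,1) (6,0) (5,2) (3,3)
row 3: (4,5) (5,0) (3,4) (2,3) (1,1) (6,6) (0,2)
row 4: (2,3) (6,6) (0,2) (3,4) (4,5) (1,1) (5,0)
row 5: (5,0) (2,3) (1,1) (6,6) (0,2) (3,4) (4,5)
row 6: (3,1) (1,2) (5,3) (0,5) (2,6) (4,0) (6,4)
Orthogonality requires all 49 pairs distinct.
But the pair (4,5) repeats: cell (1,1) has L1 = 4, L2 = 5, and cell (3,0) has L1 = 4, L2 = 5.
A repeated pair means some other pair never occurs (only 21 distinct pairs out of 49), so the squares are not orthogonal.
Conclusion: NO.

NO


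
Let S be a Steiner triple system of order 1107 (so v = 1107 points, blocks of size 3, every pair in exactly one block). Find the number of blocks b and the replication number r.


An STS(v) is a 2-(v, 3, 1) BIBD: block size k = 3, λ = 1.
Replication: r(k − 1) = λ(v − 1) ⇒ r·2 = 1107 − 1 = 1106 ⇒ r = 553.
Block count: bk = vr ⇒ b·3 = 1107·553 = 612171 ⇒ b = 204057.

r = 553, b = 204057.


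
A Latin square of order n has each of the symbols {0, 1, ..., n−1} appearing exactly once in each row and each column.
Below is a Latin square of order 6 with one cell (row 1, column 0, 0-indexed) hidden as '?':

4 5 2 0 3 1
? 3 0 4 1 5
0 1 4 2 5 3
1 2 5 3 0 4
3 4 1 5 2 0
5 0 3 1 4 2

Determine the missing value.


Row 1 contains symbols [0, 1, 3, 4, 5] — missing [2].
Column 0 contains symbols [0, 1, 3, 4, 5] — missing [2].
The missing symbol must appear in both missing sets; intersection = [2].
Therefore the hidden value is 2.

Missing value = 2.


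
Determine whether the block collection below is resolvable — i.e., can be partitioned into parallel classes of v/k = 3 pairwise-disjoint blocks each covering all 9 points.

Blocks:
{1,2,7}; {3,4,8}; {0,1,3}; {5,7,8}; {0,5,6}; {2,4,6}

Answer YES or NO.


v = 9, block size k = 3, number of blocks = 6.
For resolvability, blocks must partition into parallel classes of size v/k = 3.
Total blocks must therefore be a multiple of 3: 6 = 3·2 + 0 ⇒ divisible ✓.
Greedy packing gives 2 candidate class(es). Each should be a full parallel class (size 3, covers all 9 points).
  Class 1 (3 blocks): {1,2,7}; {3,4,8}; {0,5,6}. Points covered: [0, 1, 2, 3, 4, 5, 6, 7, 8].
  Class 2 (3 blocks): {0,1,3}; {5,7,8}; {2,4,6}. Points covered: [0, 1, 2, 3, 4, 5, 6, 7, 8].
All classes full (size 3)? YES. All classes cover every point? YES.
Resolvable? YES.

YES


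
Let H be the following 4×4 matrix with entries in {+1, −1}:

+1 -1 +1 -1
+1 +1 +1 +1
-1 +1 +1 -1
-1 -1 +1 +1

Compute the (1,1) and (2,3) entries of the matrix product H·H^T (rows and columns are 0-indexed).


Row 1 of H: [1, 1, 1, 1].
Row 2 of H: [-1, 1, 1, -1].
Row 3 of H: [-1, -1, 1, 1].
(H·H^T)[1][1] = Σ_j H[1][j]·H[1][j] = (1)² + (1)² + (1)² + (1)² = 1 + 1 + 1 + 1 = 4.
(H·H^T)[2][3] = Σ_j H[2][j]·H[3][j] = (-1)·(-1) + (1)·(-1) + (1)·(1) + (-1)·(1) = 1 + -1 + 1 + -1 = 0.
So rows 2 and 3 are orthogonal; the diagonal entry equals n = 4.

(1,1) entry = 4; (2,3) entry = 0.


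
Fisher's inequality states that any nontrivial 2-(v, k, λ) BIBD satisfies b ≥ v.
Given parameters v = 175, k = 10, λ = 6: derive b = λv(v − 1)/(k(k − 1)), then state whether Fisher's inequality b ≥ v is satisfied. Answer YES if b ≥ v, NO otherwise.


r = λ(v − 1)/(k − 1) = 6·174/9 = 116.
b = vr/k = 175·116/10 = 2030.
Fisher's inequality: b ≥ v ⇔ 2030 ≥ 175? YES.

YES


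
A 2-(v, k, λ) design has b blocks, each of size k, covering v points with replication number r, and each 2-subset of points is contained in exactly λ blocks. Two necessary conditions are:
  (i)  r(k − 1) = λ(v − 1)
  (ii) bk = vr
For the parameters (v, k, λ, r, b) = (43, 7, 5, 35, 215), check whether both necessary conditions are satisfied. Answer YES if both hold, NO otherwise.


Condition (i): r(k − 1) = 35·6 = 210; λ(v − 1) = 5·42 = 210. Match? YES.
Condition (ii): bk = 215·7 = 1505; vr = 43·35 = 1505. Match? YES.
Both conditions hold? YES.

YES


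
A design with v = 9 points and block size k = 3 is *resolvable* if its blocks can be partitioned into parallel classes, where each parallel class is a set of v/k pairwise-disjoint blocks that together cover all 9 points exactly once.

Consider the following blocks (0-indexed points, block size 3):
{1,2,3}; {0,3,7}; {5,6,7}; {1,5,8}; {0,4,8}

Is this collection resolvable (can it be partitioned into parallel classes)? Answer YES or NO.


v = 9, block size k = 3, number of blocks = 5.
For resolvability, blocks must partition into parallel classes of size v/k = 3.
Total blocks must therefore be a multiple of 3: 5 = 3·1 + 2 ⇒ not divisible ✗.
Resolvable? NO.

NO


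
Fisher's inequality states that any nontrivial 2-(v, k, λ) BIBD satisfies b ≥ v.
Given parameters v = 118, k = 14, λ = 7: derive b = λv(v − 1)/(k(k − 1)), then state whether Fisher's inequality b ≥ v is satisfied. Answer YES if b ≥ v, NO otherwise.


r = λ(v − 1)/(k − 1) = 7·117/13 = 63.
b = vr/k = 118·63/14 = 531.
Fisher's inequality: b ≥ v ⇔ 531 ≥ 118? YES.

YES


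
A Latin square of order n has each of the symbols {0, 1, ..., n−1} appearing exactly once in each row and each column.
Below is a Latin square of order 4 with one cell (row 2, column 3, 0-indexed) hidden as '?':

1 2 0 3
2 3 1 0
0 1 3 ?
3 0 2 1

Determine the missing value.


Row 2 contains symbols [0, 1, 3] — missing [2].
Column 3 contains symbols [0, 1, 3] — missing [2].
The missing symbol must appear in both missing sets; intersection = [2].
Therefore the hidden value is 2.

Missing value = 2.


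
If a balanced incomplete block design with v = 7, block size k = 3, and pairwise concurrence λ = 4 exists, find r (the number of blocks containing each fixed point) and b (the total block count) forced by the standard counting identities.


Any 2-(v, k, λ) BIBD satisfies two necessary conditions:
  (i)  Each point sits in r blocks, and counting incidences through any fixed point gives r(k − 1) = λ(v − 1), so r = λ(v − 1)/(k − 1).
  (ii) Total incidences bk = vr, so b = vr/k.
Step 1: r = λ(v − 1)/(k − 1) = 4·(7 − 1)/(3 − 1) = 4·6/2 = 24/2 = 12.
Step 2: b = vr/k = 7·12/3 = 84/3 = 28.
Check integrality: r = 12 ∈ Z ✓, b = 28 ∈ Z ✓.
(These identities are necessary conditions: they determine r and b for any design with these parameters, but do not by themselves prove that one exists.)

r = 12, b = 28.


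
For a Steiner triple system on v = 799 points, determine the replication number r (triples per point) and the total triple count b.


An STS(v) is a 2-(v, 3, 1) BIBD: block size k = 3, λ = 1.
Replication: r(k − 1) = λ(v − 1) ⇒ r·2 = 799 − 1 = 798 ⇒ r = 399.
Block count: b = v(v − 1)/6 = 799·798/6 = 637602/6 = 106267.
(Check via bk = vr: 106267·3 = 318801 = 799·399 = 318801 ✓.)

r = 399, b = 106267.


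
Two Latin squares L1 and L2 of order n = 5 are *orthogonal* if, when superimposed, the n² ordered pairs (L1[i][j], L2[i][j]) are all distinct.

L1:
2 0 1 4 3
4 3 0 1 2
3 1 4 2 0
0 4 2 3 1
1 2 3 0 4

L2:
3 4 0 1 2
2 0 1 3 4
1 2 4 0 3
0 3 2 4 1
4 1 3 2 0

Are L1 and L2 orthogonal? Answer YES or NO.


Form the n² = 25 superimposed pairs (L1[i][j], L2[i][j]), row by row (rows and columns indexed from 0):
row 0: (2,3) (0,4) (1,0) (4,1) (3,2)
row 1: (4,2) (3,0) (0,1) (1,3) (2,4)
row 2: (3,1) (1,2) (4,4) (2,0) (0,3)
row 3: (0,0) (4,3) (2,2) (3,4) (1,1)
row 4: (1,4) (2,1) (3,3) (0,2) (4,0)
Orthogonality requires all 25 pairs distinct.
Check by first coordinate: for each symbol s of L1, list the L2 entries in the n cells where L1 = s; they must all differ.
  L1 = 0: L2 entries (in reading order) 4, 1, 3, 0, 2 — all 5 distinct ✓
  L1 = 1: L2 entries (in reading order) 0, 3, 2, 1, 4 — all 5 distinct ✓
  L1 = 2: L2 entries (in reading order) 3, 4, 0, 2, 1 — all 5 distinct ✓
  L1 = 3: L2 entries (in reading order) 2, 0, 1, 4, 3 — all 5 distinct ✓
  L1 = 4: L2 entries (in reading order) 1, 2, 4, 3, 0 — all 5 distinct ✓
Every symbol of L1 meets every symbol of L2 exactly once, so all 25 pairs are distinct (25 of 25).
Conclusion: YES.

YES
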